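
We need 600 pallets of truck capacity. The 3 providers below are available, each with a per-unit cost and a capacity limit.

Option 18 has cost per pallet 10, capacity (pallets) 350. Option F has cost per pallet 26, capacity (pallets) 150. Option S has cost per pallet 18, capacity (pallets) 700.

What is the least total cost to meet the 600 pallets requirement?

8000

Fill from the cheapest provider first.
Option 18 (10): use full 350 ; 250 pallets to go.
Option S (18): take the remaining 250 ; done.
Option F: unused.
Cost = 350×10 + 250×18 = 8000.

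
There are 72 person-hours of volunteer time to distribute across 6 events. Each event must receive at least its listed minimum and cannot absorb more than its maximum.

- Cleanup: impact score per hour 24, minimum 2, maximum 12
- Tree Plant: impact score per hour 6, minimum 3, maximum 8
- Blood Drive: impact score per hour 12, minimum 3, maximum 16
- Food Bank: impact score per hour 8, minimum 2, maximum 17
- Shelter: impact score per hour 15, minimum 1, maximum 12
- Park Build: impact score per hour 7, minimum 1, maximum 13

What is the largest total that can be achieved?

898

Meeting every minimum uses 2+3+3+2+1+1 = 12 person-hours, leaving 60.
Rank by impact score per hour: Cleanup 24 > Shelter 15 > Blood Drive 12 > Food Bank 8 > Park Build 7 > Tree Plant 6.
Cleanup takes 10 more to reach its cap of 12 → 50 left.
Shelter: +11 to 12 (cap) → 39 left.
Give Blood Drive 13 more to hit its cap of 16 → 26 left.
Give Food Bank 15 more to hit its cap of 17 → 11 left.
Park Build: +11 (room for 12) → 12. Pool exhausted.
Total = 24×12 + 6×3 + 12×16 + 8×17 + 15×12 + 7×12 = 898.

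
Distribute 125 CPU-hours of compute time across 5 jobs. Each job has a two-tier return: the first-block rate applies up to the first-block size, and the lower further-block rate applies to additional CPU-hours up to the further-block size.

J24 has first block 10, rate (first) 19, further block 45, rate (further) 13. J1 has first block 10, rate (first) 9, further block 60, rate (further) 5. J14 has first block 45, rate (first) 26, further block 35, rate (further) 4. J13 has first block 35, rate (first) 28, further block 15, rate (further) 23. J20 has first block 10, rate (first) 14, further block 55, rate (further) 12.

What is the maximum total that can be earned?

Rank every tier by rate: J13/first 28 > J14/first 26 > J13/second 23 > J24/first 19 > J20/first 14 > J24/second 13 > J20/second 12 > J1/first 9 > J1/second 5 > J14/second 4.
Fill J13 first block (35 at 28) — 90 left.
J14 first at 26: fill all 45 — 45 left.
J13/second (23): +15 — 30 left.
J24 first at 19: fill all 10 — 20 left.
Fill J20 first block (10 at 14) — 10 left.
10 remain; put them into J24 second at 13.
Total = 28×35 + 26×45 + 23×15 + 19×10 + 14×10 + 13×10 = 2955.

2955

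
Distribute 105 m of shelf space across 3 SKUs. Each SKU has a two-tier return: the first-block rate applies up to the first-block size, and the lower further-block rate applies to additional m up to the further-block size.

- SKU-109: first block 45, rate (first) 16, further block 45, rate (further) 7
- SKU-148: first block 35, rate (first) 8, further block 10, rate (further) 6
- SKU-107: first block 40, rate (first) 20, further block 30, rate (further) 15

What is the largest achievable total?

Treat each block as its own option and order by rate: SKU-107/tier1 20 > SKU-109/tier1 16 > SKU-107/tier2 15 > SKU-148/tier1 8 > SKU-109/tier2 7 > SKU-148/tier2 6.
Fill SKU-107 tier1 block (40 at 20) — 65 left.
SKU-109 tier1 at 16: fill all 45 — 20 left.
SKU-107 tier2 at 15: only 20 left, fill 20.
Total = 20×40 + 16×45 + 15×20 = 1820.

1820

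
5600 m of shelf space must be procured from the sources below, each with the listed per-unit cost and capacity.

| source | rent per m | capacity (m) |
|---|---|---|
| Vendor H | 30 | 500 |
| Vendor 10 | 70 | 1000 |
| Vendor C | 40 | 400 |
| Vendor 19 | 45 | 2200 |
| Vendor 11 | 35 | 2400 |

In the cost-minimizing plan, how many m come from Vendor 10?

Fill from the cheapest source first.
Vendor H (30): use full 500 — 5100 m to go.
Vendor 11 (35): use full 2400 — 2700 m to go.
Vendor C at 40: take all 400 m — 2300 still needed.
Vendor 19 (45): use full 2200 — 100 m to go.
Take 100 from Vendor 10 at 70 to finish.

100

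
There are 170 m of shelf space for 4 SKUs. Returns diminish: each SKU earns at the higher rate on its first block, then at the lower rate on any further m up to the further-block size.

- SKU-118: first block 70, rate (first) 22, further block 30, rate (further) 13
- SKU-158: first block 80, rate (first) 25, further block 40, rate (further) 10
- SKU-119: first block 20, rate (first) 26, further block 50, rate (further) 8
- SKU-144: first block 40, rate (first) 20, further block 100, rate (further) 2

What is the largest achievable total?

Order all 8 blocks by rate: SKU-119/first 26 > SKU-158/first 25 > SKU-118/first 22 > SKU-144/first 20 > SKU-118/second 13 > SKU-158/second 10 > SKU-119/second 8 > SKU-144/second 2.
SKU-119/first (26): +20 — 150 left.
SKU-158 first at 25: fill all 80 — 70 left.
Fill SKU-118 first block (70 at 22) — 0 left.
Total = 26×20 + 25×80 + 22×70 = 4060.

4060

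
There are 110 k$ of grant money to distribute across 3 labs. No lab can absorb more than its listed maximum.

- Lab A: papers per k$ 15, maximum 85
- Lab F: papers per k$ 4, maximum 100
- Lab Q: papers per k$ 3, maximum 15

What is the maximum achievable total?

1375

Highest papers per k$ first: Lab A 15 > Lab F 4 > Lab Q 3.
Lab A: +85 to 85 (cap) — 25 left.
Lab F: +25 (room for 100) → 25. Pool exhausted.
Total = 15×85 + 4×25 = 1375.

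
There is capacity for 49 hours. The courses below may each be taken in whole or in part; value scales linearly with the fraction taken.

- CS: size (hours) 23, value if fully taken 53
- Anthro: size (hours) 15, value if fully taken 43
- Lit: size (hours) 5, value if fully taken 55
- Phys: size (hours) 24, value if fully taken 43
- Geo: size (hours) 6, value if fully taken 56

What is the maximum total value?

Rank by value-to-size ratio: Lit 55/5≈11, Geo 56/6≈9.33, Anthro 43/15≈2.87, CS 53/23≈2.3, Phys 43/24≈1.79.
Lit: take in full, 5 hours for value 55 ; 44 left.
All 6 hours of Geo fit (value 56) ; 38 remain.
All 15 hours of Anthro fit (value 43) ; 23 remain.
CS: take in full, 23 hours for value 53 ; 0 left.
Total value = 207.

207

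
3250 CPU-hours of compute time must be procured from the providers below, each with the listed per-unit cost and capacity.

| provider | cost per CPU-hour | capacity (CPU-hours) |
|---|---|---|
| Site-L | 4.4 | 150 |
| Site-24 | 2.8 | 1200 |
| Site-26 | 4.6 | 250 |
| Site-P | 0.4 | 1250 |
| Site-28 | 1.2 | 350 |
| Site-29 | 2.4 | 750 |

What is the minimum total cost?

Use providers in increasing cost order.
Take 1250 from Site-P at 0.4 — need 2000 more.
Site-28 at 1.2: take all 350 CPU-hours — 1650 still needed.
Take 750 from Site-29 at 2.4 — need 900 more.
Take 900 from Site-24 at 2.8 to finish.
Site-L, Site-26: unused.
Cost = 1250×0.4 + 350×1.2 + 750×2.4 + 900×2.8 = 5240.

5240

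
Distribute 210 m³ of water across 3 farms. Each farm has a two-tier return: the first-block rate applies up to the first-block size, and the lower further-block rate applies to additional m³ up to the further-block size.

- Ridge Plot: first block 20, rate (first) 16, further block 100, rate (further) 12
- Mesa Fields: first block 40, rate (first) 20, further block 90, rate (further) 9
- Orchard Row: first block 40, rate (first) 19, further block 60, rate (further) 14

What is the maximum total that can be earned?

3320

Rank every tier by rate: Mesa Fields/T1 20 > Orchard Row/T1 19 > Ridge Plot/T1 16 > Orchard Row/T2 14 > Ridge Plot/T2 12 > Mesa Fields/T2 9.
Mesa Fields T1 at 20: fill all 40 — 170 left.
Orchard Row/T1 (19): +40 — 130 left.
Fill Ridge Plot T1 block (20 at 16) — 110 left.
Orchard Row T2 at 14: fill all 60 — 50 left.
Ridge Plot/T2: +50 of 100 at 12; pool empty.
Total = 20×40 + 19×40 + 16×20 + 14×60 + 12×50 = 3320.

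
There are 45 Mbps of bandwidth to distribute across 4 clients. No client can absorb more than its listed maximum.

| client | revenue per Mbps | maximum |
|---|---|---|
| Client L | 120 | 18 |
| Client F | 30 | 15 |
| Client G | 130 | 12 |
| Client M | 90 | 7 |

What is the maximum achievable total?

4590

Highest revenue per Mbps first: Client G 130 > Client L 120 > Client M 90 > Client F 30.
Client G takes 12 to reach its cap of 12 → 33 left.
Client L takes 18 to reach its cap of 18 → 15 left.
Client M: +7 to 7 (cap) → 8 left.
Client F has room for 15 but only 8 remain, so it gets 8.
Total = 120×18 + 30×8 + 130×12 + 90×7 = 4590.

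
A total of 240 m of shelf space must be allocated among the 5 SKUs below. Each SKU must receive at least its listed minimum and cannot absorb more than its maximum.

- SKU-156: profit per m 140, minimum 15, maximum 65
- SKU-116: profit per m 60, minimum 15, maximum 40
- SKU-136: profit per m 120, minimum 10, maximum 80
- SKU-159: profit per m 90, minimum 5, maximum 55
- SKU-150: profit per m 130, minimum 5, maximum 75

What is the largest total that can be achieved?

Meeting every minimum uses 15+15+10+5+5 = 50 m, leaving 190.
Highest profit per m first: SKU-156 140 > SKU-150 130 > SKU-136 120 > SKU-159 90 > SKU-116 60.
SKU-156: +50 to 65 (cap) — 140 left.
Give SKU-150 70 more to hit its cap of 75 — 70 left.
SKU-136 takes 70 more to reach its cap of 80 — 0 left.
Total = 140×65 + 60×15 + 120×80 + 90×5 + 130×75 = 29800.

29800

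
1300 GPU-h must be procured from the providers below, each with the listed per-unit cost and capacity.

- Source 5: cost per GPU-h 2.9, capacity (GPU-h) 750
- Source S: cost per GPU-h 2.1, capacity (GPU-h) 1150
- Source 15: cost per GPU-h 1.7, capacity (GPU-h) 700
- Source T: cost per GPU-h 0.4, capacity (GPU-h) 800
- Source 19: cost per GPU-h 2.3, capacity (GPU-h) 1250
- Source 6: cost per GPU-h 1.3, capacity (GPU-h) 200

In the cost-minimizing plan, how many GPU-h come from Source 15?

Fill from the cheapest provider first.
Take 800 from Source T at 0.4 — need 500 more.
Source 6 (1.3): use full 200 — 300 GPU-h to go.
Source 15 at 1.7: take 300 of its 700 — requirement met.
Source S, Source 19, Source 5: unused.

300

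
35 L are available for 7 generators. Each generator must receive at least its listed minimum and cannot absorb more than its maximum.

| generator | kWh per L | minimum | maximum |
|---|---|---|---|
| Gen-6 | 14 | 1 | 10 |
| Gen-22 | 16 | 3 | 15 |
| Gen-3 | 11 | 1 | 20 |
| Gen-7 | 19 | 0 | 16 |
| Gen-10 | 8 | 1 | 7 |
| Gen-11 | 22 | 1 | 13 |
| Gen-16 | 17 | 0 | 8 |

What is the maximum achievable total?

Meeting every minimum uses 1+3+1+0+1+1+0 = 7 L, leaving 28.
Rank by kWh per L: Gen-11 22 > Gen-7 19 > Gen-16 17 > Gen-22 16 > Gen-6 14 > Gen-3 11 > Gen-10 8.
Gen-11 takes 12 more to reach its cap of 13 — 16 left.
Gen-7 takes 16 more to reach its cap of 16 — 0 left.
Total = 14×1 + 16×3 + 11×1 + 19×16 + 8×1 + 22×13 = 671.

671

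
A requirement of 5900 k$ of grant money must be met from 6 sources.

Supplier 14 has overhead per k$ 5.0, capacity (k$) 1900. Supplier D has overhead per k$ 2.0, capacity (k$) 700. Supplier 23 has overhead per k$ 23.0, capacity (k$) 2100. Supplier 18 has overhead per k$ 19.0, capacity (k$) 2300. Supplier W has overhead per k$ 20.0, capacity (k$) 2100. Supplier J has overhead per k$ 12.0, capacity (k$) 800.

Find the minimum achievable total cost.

Fill from the cheapest source first.
Supplier D (2.0): use full 700 — 5200 k$ to go.
Take 1900 from Supplier 14 at 5.0 — need 3300 more.
Supplier J (12.0): use full 800 — 2500 k$ to go.
Supplier 18 at 19.0: take all 2300 k$ — 200 still needed.
Supplier W (20.0): take the remaining 200 — done.
Supplier 23: unused.
Cost = 700×2.0 + 1900×5.0 + 800×12.0 + 2300×19.0 + 200×20.0 = 68200.

68200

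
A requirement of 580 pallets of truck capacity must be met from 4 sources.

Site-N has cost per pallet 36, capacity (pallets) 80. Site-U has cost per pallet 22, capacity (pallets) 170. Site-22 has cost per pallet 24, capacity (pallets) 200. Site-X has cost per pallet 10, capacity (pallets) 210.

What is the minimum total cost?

Fill from the cheapest source first.
Take 210 from Site-X at 10 → need 370 more.
Site-U (22): use full 170 → 200 pallets to go.
Site-22 at 24: take all 200 pallets → 0 still needed.
Site-N: unused.
Cost = 210×10 + 170×22 + 200×24 = 10640.

10640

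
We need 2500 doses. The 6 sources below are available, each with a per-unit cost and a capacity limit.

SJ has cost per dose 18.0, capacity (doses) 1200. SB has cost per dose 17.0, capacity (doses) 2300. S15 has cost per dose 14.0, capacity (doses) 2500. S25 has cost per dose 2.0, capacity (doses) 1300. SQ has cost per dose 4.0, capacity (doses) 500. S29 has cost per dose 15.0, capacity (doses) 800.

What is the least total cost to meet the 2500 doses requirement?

Use sources in increasing cost order.
S25 at 2.0: take all 1300 doses — 1200 still needed.
Take 500 from SQ at 4.0 — need 700 more.
Take 700 from S15 at 14.0 to finish.
S29, SB, SJ: unused.
Cost = 1300×2.0 + 500×4.0 + 700×14.0 = 14400.

14400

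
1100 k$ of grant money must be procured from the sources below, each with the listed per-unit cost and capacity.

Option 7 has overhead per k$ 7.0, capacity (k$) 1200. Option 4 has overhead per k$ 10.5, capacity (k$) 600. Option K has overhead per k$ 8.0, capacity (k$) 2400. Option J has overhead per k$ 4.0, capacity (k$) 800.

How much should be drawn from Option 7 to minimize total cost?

Use sources in increasing cost order.
Option J (4.0): use full 800 — 300 k$ to go.
Option 7 at 7.0: take 300 of its 1200 — requirement met.
Option K, Option 4: unused.

300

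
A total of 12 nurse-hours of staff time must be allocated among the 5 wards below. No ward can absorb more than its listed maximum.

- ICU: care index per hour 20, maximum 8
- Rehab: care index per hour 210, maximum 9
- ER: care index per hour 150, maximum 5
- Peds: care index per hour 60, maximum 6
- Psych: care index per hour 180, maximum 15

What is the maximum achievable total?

2430

Highest care index per hour first: Rehab 210 > Psych 180 > ER 150 > Peds 60 > ICU 20.
Give Rehab 9 to hit its cap of 9 → 3 left.
Psych: +3 (room for 15) → 3. Pool exhausted.
Total = 210×9 + 180×3 = 2430.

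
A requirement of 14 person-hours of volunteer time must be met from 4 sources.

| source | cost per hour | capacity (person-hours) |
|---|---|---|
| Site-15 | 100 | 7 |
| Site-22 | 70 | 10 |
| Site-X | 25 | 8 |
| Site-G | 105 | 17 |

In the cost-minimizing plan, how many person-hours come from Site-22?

6

Fill from the cheapest source first.
Site-X (25): use full 8 ; 6 person-hours to go.
Take 6 from Site-22 at 70 to finish.
Site-15, Site-G: unused.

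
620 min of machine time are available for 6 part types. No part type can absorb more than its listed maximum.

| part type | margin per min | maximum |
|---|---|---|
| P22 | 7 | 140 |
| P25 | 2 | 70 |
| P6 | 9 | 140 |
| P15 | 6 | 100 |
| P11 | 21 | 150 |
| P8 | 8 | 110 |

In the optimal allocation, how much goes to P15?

Highest margin per min first: P11 21 > P6 9 > P8 8 > P22 7 > P15 6 > P25 2.
P11 takes 150 to reach its cap of 150 ; 470 left.
P6 takes 140 to reach its cap of 140 ; 330 left.
Give P8 110 to hit its cap of 110 ; 220 left.
P22: +140 to 140 (cap) ; 80 left.
P15: +80 (room for 100) → 80. Pool exhausted.

80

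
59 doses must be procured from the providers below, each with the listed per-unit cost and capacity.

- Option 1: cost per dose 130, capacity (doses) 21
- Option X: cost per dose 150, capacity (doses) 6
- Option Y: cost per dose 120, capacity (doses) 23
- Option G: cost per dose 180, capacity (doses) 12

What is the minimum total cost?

8010

Use providers in increasing cost order.
Take 23 from Option Y at 120 — need 36 more.
Take 21 from Option 1 at 130 — need 15 more.
Option X at 150: take all 6 doses — 9 still needed.
Option G at 180: take 9 of its 12 — requirement met.
Cost = 23×120 + 21×130 + 6×150 + 9×180 = 8010.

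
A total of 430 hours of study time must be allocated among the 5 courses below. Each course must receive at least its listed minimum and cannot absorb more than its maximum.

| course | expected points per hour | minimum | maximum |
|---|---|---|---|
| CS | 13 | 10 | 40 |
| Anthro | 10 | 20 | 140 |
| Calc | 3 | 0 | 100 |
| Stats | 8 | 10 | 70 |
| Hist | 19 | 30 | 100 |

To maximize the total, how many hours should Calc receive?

Meeting every minimum uses 10+20+0+10+30 = 70 hours, leaving 360.
Highest expected points per hour first: Hist 19 > CS 13 > Anthro 10 > Stats 8 > Calc 3.
Hist takes 70 more to reach its cap of 100 ; 290 left.
Give CS 30 more to hit its cap of 40 ; 260 left.
Anthro: +120 to 140 (cap) ; 140 left.
Give Stats 60 more to hit its cap of 70 ; 80 left.
Calc has room for 100 more but only 80 remain, so it gets 80.

80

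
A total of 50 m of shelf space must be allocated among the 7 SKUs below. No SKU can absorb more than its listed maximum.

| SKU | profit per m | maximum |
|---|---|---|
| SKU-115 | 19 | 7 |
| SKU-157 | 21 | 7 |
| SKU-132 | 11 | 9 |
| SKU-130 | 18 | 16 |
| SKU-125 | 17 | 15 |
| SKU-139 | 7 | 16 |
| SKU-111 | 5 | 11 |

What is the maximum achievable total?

878

Rank by profit per m: SKU-157 21 > SKU-115 19 > SKU-130 18 > SKU-125 17 > SKU-132 11 > SKU-139 7 > SKU-111 5.
SKU-157: +7 to 7 (cap) → 43 left.
Give SKU-115 7 to hit its cap of 7 → 36 left.
Give SKU-130 16 to hit its cap of 16 → 20 left.
Give SKU-125 15 to hit its cap of 15 → 5 left.
Only 5 left; SKU-132 takes them to reach 5.
Total = 19×7 + 21×7 + 11×5 + 18×16 + 17×15 = 878.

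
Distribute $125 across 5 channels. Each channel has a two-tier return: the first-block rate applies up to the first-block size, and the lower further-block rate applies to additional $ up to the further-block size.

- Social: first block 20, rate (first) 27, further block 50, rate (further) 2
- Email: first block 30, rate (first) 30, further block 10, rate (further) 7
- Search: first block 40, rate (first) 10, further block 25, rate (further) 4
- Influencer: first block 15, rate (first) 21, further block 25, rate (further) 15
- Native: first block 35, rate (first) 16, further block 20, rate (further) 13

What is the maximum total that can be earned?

Rank every tier by rate: Email/T1 30 > Social/T1 27 > Influencer/T1 21 > Native/T1 16 > Influencer/T2 15 > Native/T2 13 > Search/T1 10 > Email/T2 7 > Search/T2 4 > Social/T2 2.
Email/T1 (30): +30 — 95 left.
Fill Social T1 block (20 at 27) — 75 left.
Influencer/T1 (21): +15 — 60 left.
Native/T1 (16): +35 — 25 left.
Influencer/T2 (15): +25 — 0 left.
Total = 30×30 + 27×20 + 21×15 + 16×35 + 15×25 = 2690.

2690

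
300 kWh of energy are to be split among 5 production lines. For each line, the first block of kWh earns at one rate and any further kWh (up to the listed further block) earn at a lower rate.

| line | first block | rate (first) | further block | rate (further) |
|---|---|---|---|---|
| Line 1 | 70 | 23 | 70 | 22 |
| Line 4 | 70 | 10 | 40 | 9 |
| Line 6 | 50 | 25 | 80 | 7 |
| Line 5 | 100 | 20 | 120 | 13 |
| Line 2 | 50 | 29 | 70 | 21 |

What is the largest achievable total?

Rank every tier by rate: Line 2/first 29 > Line 6/first 25 > Line 1/first 23 > Line 1/second 22 > Line 2/second 21 > Line 5/first 20 > Line 5/second 13 > Line 4/first 10 > Line 4/second 9 > Line 6/second 7.
Line 2 first at 29: fill all 50 → 250 left.
Fill Line 6 first block (50 at 25) → 200 left.
Line 1 first at 23: fill all 70 → 130 left.
Line 1 second at 22: fill all 70 → 60 left.
Line 2/second: +60 of 70 at 21; pool empty.
Total = 29×50 + 25×50 + 23×70 + 22×70 + 21×60 = 7110.

7110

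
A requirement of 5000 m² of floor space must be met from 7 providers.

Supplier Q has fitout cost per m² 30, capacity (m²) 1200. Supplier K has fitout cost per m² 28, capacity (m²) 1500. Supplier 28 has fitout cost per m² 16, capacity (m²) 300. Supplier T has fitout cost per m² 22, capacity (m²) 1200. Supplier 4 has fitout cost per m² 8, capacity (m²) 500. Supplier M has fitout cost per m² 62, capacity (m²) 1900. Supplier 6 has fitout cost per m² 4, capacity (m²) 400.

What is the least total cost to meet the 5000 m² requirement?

111800

Use providers in increasing cost order.
Supplier 6 at 4: take all 400 m² — 4600 still needed.
Take 500 from Supplier 4 at 8 — need 4100 more.
Supplier 28 at 16: take all 300 m² — 3800 still needed.
Take 1200 from Supplier T at 22 — need 2600 more.
Take 1500 from Supplier K at 28 — need 1100 more.
Take 1100 from Supplier Q at 30 to finish.
Supplier M: unused.
Cost = 400×4 + 500×8 + 300×16 + 1200×22 + 1500×28 + 1100×30 = 111800.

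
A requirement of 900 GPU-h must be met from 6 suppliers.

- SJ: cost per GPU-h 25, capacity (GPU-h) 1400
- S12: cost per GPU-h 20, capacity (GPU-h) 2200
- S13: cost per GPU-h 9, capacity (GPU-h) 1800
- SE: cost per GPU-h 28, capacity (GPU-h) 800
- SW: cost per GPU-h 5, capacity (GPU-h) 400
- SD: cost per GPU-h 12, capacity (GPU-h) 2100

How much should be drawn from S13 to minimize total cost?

500

Cheapest first:
SW (5): use full 400 — 500 GPU-h to go.
S13 at 9: take 500 of its 1800 — requirement met.
SD, S12, SJ, SE: unused.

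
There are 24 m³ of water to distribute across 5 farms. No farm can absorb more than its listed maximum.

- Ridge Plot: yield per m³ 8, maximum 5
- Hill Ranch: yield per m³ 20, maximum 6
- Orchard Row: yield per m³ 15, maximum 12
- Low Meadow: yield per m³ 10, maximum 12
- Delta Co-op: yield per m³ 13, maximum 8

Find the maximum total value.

Order the farms by yield per m³: Hill Ranch 20 > Orchard Row 15 > Delta Co-op 13 > Low Meadow 10 > Ridge Plot 8.
Give Hill Ranch 6 to hit its cap of 6 — 18 left.
Orchard Row: +12 to 12 (cap) — 6 left.
Only 6 left; Delta Co-op takes them to reach 6.
Total = 20×6 + 15×12 + 13×6 = 378.

378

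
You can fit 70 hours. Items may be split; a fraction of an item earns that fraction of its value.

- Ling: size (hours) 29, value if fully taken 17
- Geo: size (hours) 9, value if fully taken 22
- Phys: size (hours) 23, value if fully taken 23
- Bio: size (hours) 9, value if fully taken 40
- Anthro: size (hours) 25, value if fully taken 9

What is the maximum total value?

102

Best value per unit of size first: Bio 40/9≈4.44, Geo 22/9≈2.44, Phys 23/23≈1, Ling 17/29≈0.586, Anthro 9/25≈0.36.
All 9 hours of Bio fit (value 40) — 61 remain.
Take all of Geo (9 hours, value 22) — 52 hours left.
Take all of Phys (23 hours, value 23) — 29 hours left.
All 29 hours of Ling fit (value 17) — 0 remain.
Total value = 102.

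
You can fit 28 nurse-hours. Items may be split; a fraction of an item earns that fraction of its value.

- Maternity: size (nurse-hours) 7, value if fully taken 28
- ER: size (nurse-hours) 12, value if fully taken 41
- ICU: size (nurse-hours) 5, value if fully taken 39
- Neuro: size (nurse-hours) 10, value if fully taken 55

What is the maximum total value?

142.5

Rank by value-to-size ratio: ICU 39/5≈7.8, Neuro 55/10≈5.5, Maternity 28/7≈4, ER 41/12≈3.42.
All 5 nurse-hours of ICU fit (value 39) → 23 remain.
All 10 nurse-hours of Neuro fit (value 55) → 13 remain.
All 7 nurse-hours of Maternity fit (value 28) → 6 remain.
Only 6 nurse-hours remain; take 6/12 of ER for value 41×6/12 = 20.5.
Total value = 142.5.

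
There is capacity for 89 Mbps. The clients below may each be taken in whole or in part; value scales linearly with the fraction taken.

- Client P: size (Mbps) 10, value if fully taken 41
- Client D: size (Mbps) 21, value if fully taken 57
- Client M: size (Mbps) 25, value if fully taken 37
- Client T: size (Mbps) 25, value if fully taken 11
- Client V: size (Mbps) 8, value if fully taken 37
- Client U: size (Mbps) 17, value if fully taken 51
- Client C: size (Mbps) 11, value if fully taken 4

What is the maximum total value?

226.52

Rank by value-to-size ratio: Client V 37/8≈4.62, Client P 41/10≈4.1, Client U 51/17≈3, Client D 57/21≈2.71, Client M 37/25≈1.48, Client T 11/25≈0.44, Client C 4/11≈0.364.
All 8 Mbps of Client V fit (value 37) ; 81 remain.
All 10 Mbps of Client P fit (value 41) ; 71 remain.
Take all of Client U (17 Mbps, value 51) ; 54 Mbps left.
Client D: take in full, 21 Mbps for value 57 ; 33 left.
All 25 Mbps of Client M fit (value 37) ; 8 remain.
8 Mbps left: a 8/25 share of Client T gives 11×8/25 = 3.52.
Total value = 226.52.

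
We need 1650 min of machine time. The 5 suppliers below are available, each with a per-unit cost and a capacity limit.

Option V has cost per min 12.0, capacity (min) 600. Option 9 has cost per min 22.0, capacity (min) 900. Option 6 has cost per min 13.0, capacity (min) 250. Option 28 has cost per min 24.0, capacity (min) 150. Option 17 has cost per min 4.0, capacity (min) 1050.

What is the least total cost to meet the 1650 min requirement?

11400

Use suppliers in increasing cost order.
Option 17 at 4.0: take all 1050 min ; 600 still needed.
Option V at 12.0: take all 600 min ; 0 still needed.
Option 6, Option 9, Option 28: unused.
Cost = 1050×4.0 + 600×12.0 = 11400.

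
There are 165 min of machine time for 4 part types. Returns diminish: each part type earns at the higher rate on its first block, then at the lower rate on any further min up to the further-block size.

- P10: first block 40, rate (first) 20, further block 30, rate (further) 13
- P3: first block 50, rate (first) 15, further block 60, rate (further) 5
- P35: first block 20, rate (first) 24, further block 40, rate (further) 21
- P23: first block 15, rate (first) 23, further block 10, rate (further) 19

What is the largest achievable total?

Treat each block as its own option and order by rate: P35/tier1 24 > P23/tier1 23 > P35/tier2 21 > P10/tier1 20 > P23/tier2 19 > P3/tier1 15 > P10/tier2 13 > P3/tier2 5.
P35 tier1 at 24: fill all 20 → 145 left.
P23 tier1 at 23: fill all 15 → 130 left.
P35/tier2 (21): +40 → 90 left.
Fill P10 tier1 block (40 at 20) → 50 left.
P23/tier2 (19): +10 → 40 left.
P3 tier1 at 15: only 40 left, fill 40.
Total = 24×20 + 23×15 + 21×40 + 20×40 + 19×10 + 15×40 = 3255.

3255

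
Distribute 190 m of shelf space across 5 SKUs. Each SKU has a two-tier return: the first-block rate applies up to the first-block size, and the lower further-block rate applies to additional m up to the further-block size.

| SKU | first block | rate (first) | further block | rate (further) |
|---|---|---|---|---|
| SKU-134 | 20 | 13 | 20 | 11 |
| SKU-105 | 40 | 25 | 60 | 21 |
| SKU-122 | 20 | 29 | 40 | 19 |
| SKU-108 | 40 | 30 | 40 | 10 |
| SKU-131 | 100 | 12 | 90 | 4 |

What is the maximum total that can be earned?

4610

Treat each block as its own option and order by rate: SKU-108/first 30 > SKU-122/first 29 > SKU-105/first 25 > SKU-105/second 21 > SKU-122/second 19 > SKU-134/first 13 > SKU-131/first 12 > SKU-134/second 11 > SKU-108/second 10 > SKU-131/second 4.
SKU-108 first at 30: fill all 40 → 150 left.
SKU-122/first (29): +20 → 130 left.
SKU-105 first at 25: fill all 40 → 90 left.
SKU-105 second at 21: fill all 60 → 30 left.
SKU-122 second at 19: only 30 left, fill 30.
Total = 30×40 + 29×20 + 25×40 + 21×60 + 19×30 = 4610.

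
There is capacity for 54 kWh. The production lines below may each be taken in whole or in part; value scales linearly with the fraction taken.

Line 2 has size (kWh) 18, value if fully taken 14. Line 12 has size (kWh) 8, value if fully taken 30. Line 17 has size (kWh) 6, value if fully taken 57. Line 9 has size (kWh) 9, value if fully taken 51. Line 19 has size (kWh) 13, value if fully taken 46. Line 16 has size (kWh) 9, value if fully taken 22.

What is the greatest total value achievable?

213

Rank by value-to-size ratio: Line 17 57/6≈9.5, Line 9 51/9≈5.67, Line 12 30/8≈3.75, Line 19 46/13≈3.54, Line 16 22/9≈2.44, Line 2 14/18≈0.778.
All 6 kWh of Line 17 fit (value 57) — 48 remain.
Line 9: take in full, 9 kWh for value 51 — 39 left.
Line 12: take in full, 8 kWh for value 30 — 31 left.
Line 19: take in full, 13 kWh for value 46 — 18 left.
Take all of Line 16 (9 kWh, value 22) — 9 kWh left.
9 kWh left: a 9/18 share of Line 2 gives 14×9/18 = 7.
Total value = 213.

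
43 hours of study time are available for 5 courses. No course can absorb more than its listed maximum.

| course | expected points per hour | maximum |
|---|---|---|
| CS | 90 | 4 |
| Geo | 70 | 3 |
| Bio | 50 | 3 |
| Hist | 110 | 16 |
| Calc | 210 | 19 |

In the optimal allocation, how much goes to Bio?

Highest expected points per hour first: Calc 210 > Hist 110 > CS 90 > Geo 70 > Bio 50.
Give Calc 19 to hit its cap of 19 → 24 left.
Give Hist 16 to hit its cap of 16 → 8 left.
CS takes 4 to reach its cap of 4 → 4 left.
Geo takes 3 to reach its cap of 3 → 1 left.
Bio: +1 (room for 3) → 1. Pool exhausted.

1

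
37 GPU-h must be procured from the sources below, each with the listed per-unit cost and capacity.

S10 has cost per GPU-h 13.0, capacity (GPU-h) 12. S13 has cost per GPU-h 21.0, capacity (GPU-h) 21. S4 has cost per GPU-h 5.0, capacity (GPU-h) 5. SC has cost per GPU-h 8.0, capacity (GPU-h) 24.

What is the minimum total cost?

Use sources in increasing cost order.
S4 at 5.0: take all 5 GPU-h ; 32 still needed.
SC at 8.0: take all 24 GPU-h ; 8 still needed.
S10 (13.0): take the remaining 8 ; done.
S13: unused.
Cost = 5×5.0 + 24×8.0 + 8×13.0 = 321.

321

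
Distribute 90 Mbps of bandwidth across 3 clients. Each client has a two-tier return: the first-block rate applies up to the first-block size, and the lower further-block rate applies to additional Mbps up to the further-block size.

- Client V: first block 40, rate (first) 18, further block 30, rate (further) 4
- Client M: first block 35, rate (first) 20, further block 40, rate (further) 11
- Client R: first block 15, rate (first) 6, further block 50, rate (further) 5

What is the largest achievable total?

1585

Order all 6 blocks by rate: Client M/T1 20 > Client V/T1 18 > Client M/T2 11 > Client R/T1 6 > Client R/T2 5 > Client V/T2 4.
Fill Client M T1 block (35 at 20) — 55 left.
Client V/T1 (18): +40 — 15 left.
Client M/T2: +15 of 40 at 11; pool empty.
Total = 20×35 + 18×40 + 11×15 = 1585.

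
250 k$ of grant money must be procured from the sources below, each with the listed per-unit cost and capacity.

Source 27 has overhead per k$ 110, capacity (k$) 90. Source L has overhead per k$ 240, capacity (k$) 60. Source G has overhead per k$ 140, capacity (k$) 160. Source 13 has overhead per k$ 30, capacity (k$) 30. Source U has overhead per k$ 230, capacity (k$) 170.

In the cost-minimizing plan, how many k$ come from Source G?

130

Use sources in increasing cost order.
Source 13 (30): use full 30 — 220 k$ to go.
Take 90 from Source 27 at 110 — need 130 more.
Take 130 from Source G at 140 to finish.
Source U, Source L: unused.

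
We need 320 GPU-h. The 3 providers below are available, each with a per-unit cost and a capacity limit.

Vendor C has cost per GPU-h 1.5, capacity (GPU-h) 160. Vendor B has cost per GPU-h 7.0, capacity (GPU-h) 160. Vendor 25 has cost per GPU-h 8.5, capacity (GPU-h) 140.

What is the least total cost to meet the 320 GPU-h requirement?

Cheapest first:
Vendor C (1.5): use full 160 ; 160 GPU-h to go.
Take 160 from Vendor B at 7.0 ; need 0 more.
Vendor 25: unused.
Cost = 160×1.5 + 160×7.0 = 1360.

1360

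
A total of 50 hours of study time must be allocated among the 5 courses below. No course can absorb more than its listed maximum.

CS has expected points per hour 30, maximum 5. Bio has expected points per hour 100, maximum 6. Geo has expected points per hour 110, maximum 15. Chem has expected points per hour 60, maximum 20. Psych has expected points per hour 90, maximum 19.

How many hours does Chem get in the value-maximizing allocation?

Order the courses by expected points per hour: Geo 110 > Bio 100 > Psych 90 > Chem 60 > CS 30.
Geo takes 15 to reach its cap of 15 → 35 left.
Bio: +6 to 6 (cap) → 29 left.
Psych: +19 to 19 (cap) → 10 left.
Chem has room for 20 but only 10 remain, so it gets 10.

10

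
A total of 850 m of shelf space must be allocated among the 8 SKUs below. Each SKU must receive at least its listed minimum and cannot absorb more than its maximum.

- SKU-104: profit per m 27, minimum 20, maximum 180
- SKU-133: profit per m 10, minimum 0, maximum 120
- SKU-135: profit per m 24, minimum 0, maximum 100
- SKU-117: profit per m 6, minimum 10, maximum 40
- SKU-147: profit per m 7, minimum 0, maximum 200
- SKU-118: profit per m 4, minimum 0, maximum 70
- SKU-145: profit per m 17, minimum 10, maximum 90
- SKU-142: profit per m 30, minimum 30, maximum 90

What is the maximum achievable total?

14450

Meeting every minimum uses 20+0+0+10+0+0+10+30 = 70 m, leaving 780.
Highest profit per m first: SKU-142 30 > SKU-104 27 > SKU-135 24 > SKU-145 17 > SKU-133 10 > SKU-147 7 > SKU-117 6 > SKU-118 4.
SKU-142: +60 to 90 (cap) ; 720 left.
SKU-104 takes 160 more to reach its cap of 180 ; 560 left.
SKU-135: +100 to 100 (cap) ; 460 left.
SKU-145: +80 to 90 (cap) ; 380 left.
SKU-133 takes 120 more to reach its cap of 120 ; 260 left.
SKU-147 takes 200 more to reach its cap of 200 ; 60 left.
SKU-117 takes 30 more to reach its cap of 40 ; 30 left.
Only 30 left; SKU-118 takes them to reach 30.
Total = 27×180 + 10×120 + 24×100 + 6×40 + 7×200 + 4×30 + 17×90 + 30×90 = 14450.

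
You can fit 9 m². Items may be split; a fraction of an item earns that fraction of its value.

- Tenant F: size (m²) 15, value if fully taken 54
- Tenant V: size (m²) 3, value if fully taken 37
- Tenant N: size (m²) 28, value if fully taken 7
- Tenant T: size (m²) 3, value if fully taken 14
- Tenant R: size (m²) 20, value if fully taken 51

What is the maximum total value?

Sort by value density: Tenant V 37/3≈12.3, Tenant T 14/3≈4.67, Tenant F 54/15≈3.6, Tenant R 51/20≈2.55, Tenant N 7/28≈0.25.
Take all of Tenant V (3 m², value 37) — 6 m² left.
Take all of Tenant T (3 m², value 14) — 3 m² left.
3 m² left: a 3/15 share of Tenant F gives 54×3/15 = 10.8.
Total value = 61.8.

61.8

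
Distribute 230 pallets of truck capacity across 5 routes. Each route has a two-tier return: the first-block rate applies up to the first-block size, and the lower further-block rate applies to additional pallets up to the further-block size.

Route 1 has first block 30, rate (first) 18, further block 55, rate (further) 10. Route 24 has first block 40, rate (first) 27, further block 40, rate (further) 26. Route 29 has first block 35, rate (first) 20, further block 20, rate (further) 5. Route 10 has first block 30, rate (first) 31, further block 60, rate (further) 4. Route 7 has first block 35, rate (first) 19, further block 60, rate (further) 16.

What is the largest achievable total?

Treat each block as its own option and order by rate: Route 10/T1 31 > Route 24/T1 27 > Route 24/T2 26 > Route 29/T1 20 > Route 7/T1 19 > Route 1/T1 18 > Route 7/T2 16 > Route 1/T2 10 > Route 29/T2 5 > Route 10/T2 4.
Route 10/T1 (31): +30 ; 200 left.
Fill Route 24 T1 block (40 at 27) ; 160 left.
Route 24 T2 at 26: fill all 40 ; 120 left.
Route 29/T1 (20): +35 ; 85 left.
Fill Route 7 T1 block (35 at 19) ; 50 left.
Route 1/T1 (18): +30 ; 20 left.
Route 7/T2: +20 of 60 at 16; pool empty.
Total = 31×30 + 27×40 + 26×40 + 20×35 + 19×35 + 18×30 + 16×20 = 5275.

5275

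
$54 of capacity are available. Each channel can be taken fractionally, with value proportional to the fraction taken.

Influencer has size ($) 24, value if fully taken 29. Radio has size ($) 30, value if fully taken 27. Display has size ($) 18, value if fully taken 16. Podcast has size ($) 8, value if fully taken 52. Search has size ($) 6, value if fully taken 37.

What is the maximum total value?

132.4

Rank by value-to-size ratio: Podcast 52/8≈6.5, Search 37/6≈6.17, Influencer 29/24≈1.21, Radio 27/30≈0.9, Display 16/18≈0.889.
All 8 $ of Podcast fit (value 52) — 46 remain.
Take all of Search (6 $, value 37) — 40 $ left.
All 24 $ of Influencer fit (value 29) — 16 remain.
16 $ left: a 16/30 share of Radio gives 27×16/30 = 14.4.
Total value = 132.4.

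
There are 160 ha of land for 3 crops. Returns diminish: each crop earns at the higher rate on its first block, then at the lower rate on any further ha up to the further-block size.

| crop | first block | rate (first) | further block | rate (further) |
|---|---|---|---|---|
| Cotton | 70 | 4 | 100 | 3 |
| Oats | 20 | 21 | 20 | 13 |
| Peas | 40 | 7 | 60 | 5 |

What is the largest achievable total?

1340

Order all 6 blocks by rate: Oats/tier1 21 > Oats/tier2 13 > Peas/tier1 7 > Peas/tier2 5 > Cotton/tier1 4 > Cotton/tier2 3.
Oats/tier1 (21): +20 — 140 left.
Oats/tier2 (13): +20 — 120 left.
Peas/tier1 (7): +40 — 80 left.
Fill Peas tier2 block (60 at 5) — 20 left.
Cotton tier1 at 4: only 20 left, fill 20.
Total = 21×20 + 13×20 + 7×40 + 5×60 + 4×20 = 1340.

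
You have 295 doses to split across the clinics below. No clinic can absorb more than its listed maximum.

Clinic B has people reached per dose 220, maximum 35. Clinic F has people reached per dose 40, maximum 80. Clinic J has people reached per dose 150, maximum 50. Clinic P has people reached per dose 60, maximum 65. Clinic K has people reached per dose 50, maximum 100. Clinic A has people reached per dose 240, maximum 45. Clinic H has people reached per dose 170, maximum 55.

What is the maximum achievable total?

Order the clinics by people reached per dose: Clinic A 240 > Clinic B 220 > Clinic H 170 > Clinic J 150 > Clinic P 60 > Clinic K 50 > Clinic F 40.
Clinic A takes 45 to reach its cap of 45 → 250 left.
Clinic B: +35 to 35 (cap) → 215 left.
Give Clinic H 55 to hit its cap of 55 → 160 left.
Give Clinic J 50 to hit its cap of 50 → 110 left.
Clinic P: +65 to 65 (cap) → 45 left.
Only 45 left; Clinic K takes them to reach 45.
Total = 220×35 + 150×50 + 60×65 + 50×45 + 240×45 + 170×55 = 41500.

41500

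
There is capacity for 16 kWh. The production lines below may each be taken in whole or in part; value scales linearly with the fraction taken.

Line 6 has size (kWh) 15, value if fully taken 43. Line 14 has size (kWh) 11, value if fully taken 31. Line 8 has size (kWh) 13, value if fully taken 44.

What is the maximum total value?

52.6

Rank by value-to-size ratio: Line 8 44/13≈3.38, Line 6 43/15≈2.87, Line 14 31/11≈2.82.
Take all of Line 8 (13 kWh, value 44) → 3 kWh left.
3 kWh left: a 3/15 share of Line 6 gives 43×3/15 = 8.6.
Total value = 52.6.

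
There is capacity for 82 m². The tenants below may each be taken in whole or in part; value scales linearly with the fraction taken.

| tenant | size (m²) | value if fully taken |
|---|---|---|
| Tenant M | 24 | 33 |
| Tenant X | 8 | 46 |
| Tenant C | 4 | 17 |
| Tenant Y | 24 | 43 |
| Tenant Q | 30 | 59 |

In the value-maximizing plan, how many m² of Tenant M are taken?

Rank by value-to-size ratio: Tenant X 46/8≈5.75, Tenant C 17/4≈4.25, Tenant Q 59/30≈1.97, Tenant Y 43/24≈1.79, Tenant M 33/24≈1.38.
Take all of Tenant X (8 m², value 46) — 74 m² left.
Take all of Tenant C (4 m², value 17) — 70 m² left.
Take all of Tenant Q (30 m², value 59) — 40 m² left.
Tenant Y: take in full, 24 m² for value 43 — 16 left.
16 m² left: a 16/24 share of Tenant M gives 33×16/24 = 22.

16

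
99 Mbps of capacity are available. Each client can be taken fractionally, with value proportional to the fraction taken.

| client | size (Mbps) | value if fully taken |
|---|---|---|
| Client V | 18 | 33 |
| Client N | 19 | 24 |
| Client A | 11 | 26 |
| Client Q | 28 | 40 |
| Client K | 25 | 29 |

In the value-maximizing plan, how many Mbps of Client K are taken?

23

Best value per unit of size first: Client A 26/11≈2.36, Client V 33/18≈1.83, Client Q 40/28≈1.43, Client N 24/19≈1.26, Client K 29/25≈1.16.
All 11 Mbps of Client A fit (value 26) → 88 remain.
Client V: take in full, 18 Mbps for value 33 → 70 left.
Client Q: take in full, 28 Mbps for value 40 → 42 left.
Take all of Client N (19 Mbps, value 24) → 23 Mbps left.
Only 23 Mbps remain; take 23/25 of Client K for value 29×23/25 = 26.68.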